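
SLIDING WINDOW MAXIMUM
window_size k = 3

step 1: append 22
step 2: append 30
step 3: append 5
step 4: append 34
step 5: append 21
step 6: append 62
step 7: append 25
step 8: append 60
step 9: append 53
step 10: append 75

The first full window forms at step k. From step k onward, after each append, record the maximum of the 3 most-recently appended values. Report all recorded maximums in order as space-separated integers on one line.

Answer: 30 34 34 62 62 62 60 75

Derivation:
step 1: append 22 -> window=[22] (not full yet)
step 2: append 30 -> window=[22, 30] (not full yet)
step 3: append 5 -> window=[22, 30, 5] -> max=30
step 4: append 34 -> window=[30, 5, 34] -> max=34
step 5: append 21 -> window=[5, 34, 21] -> max=34
step 6: append 62 -> window=[34, 21, 62] -> max=62
step 7: append 25 -> window=[21, 62, 25] -> max=62
step 8: append 60 -> window=[62, 25, 60] -> max=62
step 9: append 53 -> window=[25, 60, 53] -> max=60
step 10: append 75 -> window=[60, 53, 75] -> max=75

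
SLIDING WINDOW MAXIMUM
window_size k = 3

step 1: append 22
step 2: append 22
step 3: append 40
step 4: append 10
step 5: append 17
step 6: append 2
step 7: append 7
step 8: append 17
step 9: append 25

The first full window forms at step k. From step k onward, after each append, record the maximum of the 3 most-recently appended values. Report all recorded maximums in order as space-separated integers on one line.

Answer: 40 40 40 17 17 17 25

Derivation:
step 1: append 22 -> window=[22] (not full yet)
step 2: append 22 -> window=[22, 22] (not full yet)
step 3: append 40 -> window=[22, 22, 40] -> max=40
step 4: append 10 -> window=[22, 40, 10] -> max=40
step 5: append 17 -> window=[40, 10, 17] -> max=40
step 6: append 2 -> window=[10, 17, 2] -> max=17
step 7: append 7 -> window=[17, 2, 7] -> max=17
step 8: append 17 -> window=[2, 7, 17] -> max=17
step 9: append 25 -> window=[7, 17, 25] -> max=25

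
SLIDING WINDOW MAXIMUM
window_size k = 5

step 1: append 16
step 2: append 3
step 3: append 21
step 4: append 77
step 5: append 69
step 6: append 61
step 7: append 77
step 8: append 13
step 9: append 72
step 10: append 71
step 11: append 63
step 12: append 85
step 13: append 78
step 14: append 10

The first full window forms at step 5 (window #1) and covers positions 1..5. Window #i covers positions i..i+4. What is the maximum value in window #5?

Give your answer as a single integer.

step 1: append 16 -> window=[16] (not full yet)
step 2: append 3 -> window=[16, 3] (not full yet)
step 3: append 21 -> window=[16, 3, 21] (not full yet)
step 4: append 77 -> window=[16, 3, 21, 77] (not full yet)
step 5: append 69 -> window=[16, 3, 21, 77, 69] -> max=77
step 6: append 61 -> window=[3, 21, 77, 69, 61] -> max=77
step 7: append 77 -> window=[21, 77, 69, 61, 77] -> max=77
step 8: append 13 -> window=[77, 69, 61, 77, 13] -> max=77
step 9: append 72 -> window=[69, 61, 77, 13, 72] -> max=77
Window #5 max = 77

Answer: 77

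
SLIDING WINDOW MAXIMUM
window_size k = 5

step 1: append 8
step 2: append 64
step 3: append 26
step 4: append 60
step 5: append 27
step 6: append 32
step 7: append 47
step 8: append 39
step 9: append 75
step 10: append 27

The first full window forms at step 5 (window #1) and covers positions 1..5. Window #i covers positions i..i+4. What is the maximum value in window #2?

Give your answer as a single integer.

Answer: 64

Derivation:
step 1: append 8 -> window=[8] (not full yet)
step 2: append 64 -> window=[8, 64] (not full yet)
step 3: append 26 -> window=[8, 64, 26] (not full yet)
step 4: append 60 -> window=[8, 64, 26, 60] (not full yet)
step 5: append 27 -> window=[8, 64, 26, 60, 27] -> max=64
step 6: append 32 -> window=[64, 26, 60, 27, 32] -> max=64
Window #2 max = 64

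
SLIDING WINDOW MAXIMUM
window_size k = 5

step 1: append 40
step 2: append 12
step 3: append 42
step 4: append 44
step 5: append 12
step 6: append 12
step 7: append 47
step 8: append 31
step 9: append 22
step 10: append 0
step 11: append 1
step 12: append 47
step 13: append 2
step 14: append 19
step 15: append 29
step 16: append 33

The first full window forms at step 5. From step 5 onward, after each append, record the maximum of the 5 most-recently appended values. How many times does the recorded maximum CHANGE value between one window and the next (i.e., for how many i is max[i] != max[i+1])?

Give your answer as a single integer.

step 1: append 40 -> window=[40] (not full yet)
step 2: append 12 -> window=[40, 12] (not full yet)
step 3: append 42 -> window=[40, 12, 42] (not full yet)
step 4: append 44 -> window=[40, 12, 42, 44] (not full yet)
step 5: append 12 -> window=[40, 12, 42, 44, 12] -> max=44
step 6: append 12 -> window=[12, 42, 44, 12, 12] -> max=44
step 7: append 47 -> window=[42, 44, 12, 12, 47] -> max=47
step 8: append 31 -> window=[44, 12, 12, 47, 31] -> max=47
step 9: append 22 -> window=[12, 12, 47, 31, 22] -> max=47
step 10: append 0 -> window=[12, 47, 31, 22, 0] -> max=47
step 11: append 1 -> window=[47, 31, 22, 0, 1] -> max=47
step 12: append 47 -> window=[31, 22, 0, 1, 47] -> max=47
step 13: append 2 -> window=[22, 0, 1, 47, 2] -> max=47
step 14: append 19 -> window=[0, 1, 47, 2, 19] -> max=47
step 15: append 29 -> window=[1, 47, 2, 19, 29] -> max=47
step 16: append 33 -> window=[47, 2, 19, 29, 33] -> max=47
Recorded maximums: 44 44 47 47 47 47 47 47 47 47 47 47
Changes between consecutive maximums: 1

Answer: 1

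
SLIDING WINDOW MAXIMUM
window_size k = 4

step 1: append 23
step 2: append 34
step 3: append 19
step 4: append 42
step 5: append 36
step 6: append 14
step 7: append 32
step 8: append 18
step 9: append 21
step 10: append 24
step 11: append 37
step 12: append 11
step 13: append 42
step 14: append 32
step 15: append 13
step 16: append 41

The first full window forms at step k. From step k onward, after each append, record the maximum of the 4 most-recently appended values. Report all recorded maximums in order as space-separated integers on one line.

Answer: 42 42 42 42 36 32 32 37 37 42 42 42 42

Derivation:
step 1: append 23 -> window=[23] (not full yet)
step 2: append 34 -> window=[23, 34] (not full yet)
step 3: append 19 -> window=[23, 34, 19] (not full yet)
step 4: append 42 -> window=[23, 34, 19, 42] -> max=42
step 5: append 36 -> window=[34, 19, 42, 36] -> max=42
step 6: append 14 -> window=[19, 42, 36, 14] -> max=42
step 7: append 32 -> window=[42, 36, 14, 32] -> max=42
step 8: append 18 -> window=[36, 14, 32, 18] -> max=36
step 9: append 21 -> window=[14, 32, 18, 21] -> max=32
step 10: append 24 -> window=[32, 18, 21, 24] -> max=32
step 11: append 37 -> window=[18, 21, 24, 37] -> max=37
step 12: append 11 -> window=[21, 24, 37, 11] -> max=37
step 13: append 42 -> window=[24, 37, 11, 42] -> max=42
step 14: append 32 -> window=[37, 11, 42, 32] -> max=42
step 15: append 13 -> window=[11, 42, 32, 13] -> max=42
step 16: append 41 -> window=[42, 32, 13, 41] -> max=42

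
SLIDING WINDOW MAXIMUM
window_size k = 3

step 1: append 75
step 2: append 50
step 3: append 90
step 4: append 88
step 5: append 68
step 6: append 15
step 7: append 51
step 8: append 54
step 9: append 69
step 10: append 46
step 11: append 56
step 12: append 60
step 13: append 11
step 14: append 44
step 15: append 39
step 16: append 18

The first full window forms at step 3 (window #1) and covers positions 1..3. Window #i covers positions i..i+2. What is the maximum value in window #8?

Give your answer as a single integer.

step 1: append 75 -> window=[75] (not full yet)
step 2: append 50 -> window=[75, 50] (not full yet)
step 3: append 90 -> window=[75, 50, 90] -> max=90
step 4: append 88 -> window=[50, 90, 88] -> max=90
step 5: append 68 -> window=[90, 88, 68] -> max=90
step 6: append 15 -> window=[88, 68, 15] -> max=88
step 7: append 51 -> window=[68, 15, 51] -> max=68
step 8: append 54 -> window=[15, 51, 54] -> max=54
step 9: append 69 -> window=[51, 54, 69] -> max=69
step 10: append 46 -> window=[54, 69, 46] -> max=69
Window #8 max = 69

Answer: 69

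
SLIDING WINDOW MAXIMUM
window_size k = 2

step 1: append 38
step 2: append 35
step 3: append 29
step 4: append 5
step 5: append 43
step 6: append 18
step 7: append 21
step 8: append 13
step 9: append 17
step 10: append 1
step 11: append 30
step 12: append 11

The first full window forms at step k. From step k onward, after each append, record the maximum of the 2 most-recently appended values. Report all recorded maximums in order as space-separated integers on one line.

Answer: 38 35 29 43 43 21 21 17 17 30 30

Derivation:
step 1: append 38 -> window=[38] (not full yet)
step 2: append 35 -> window=[38, 35] -> max=38
step 3: append 29 -> window=[35, 29] -> max=35
step 4: append 5 -> window=[29, 5] -> max=29
step 5: append 43 -> window=[5, 43] -> max=43
step 6: append 18 -> window=[43, 18] -> max=43
step 7: append 21 -> window=[18, 21] -> max=21
step 8: append 13 -> window=[21, 13] -> max=21
step 9: append 17 -> window=[13, 17] -> max=17
step 10: append 1 -> window=[17, 1] -> max=17
step 11: append 30 -> window=[1, 30] -> max=30
step 12: append 11 -> window=[30, 11] -> max=30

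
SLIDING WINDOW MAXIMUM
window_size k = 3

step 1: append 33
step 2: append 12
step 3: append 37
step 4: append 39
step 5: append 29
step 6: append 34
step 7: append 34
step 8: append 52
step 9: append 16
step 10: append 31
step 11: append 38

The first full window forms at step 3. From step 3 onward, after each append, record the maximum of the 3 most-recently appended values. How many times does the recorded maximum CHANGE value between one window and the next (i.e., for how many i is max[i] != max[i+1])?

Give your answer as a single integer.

Answer: 4

Derivation:
step 1: append 33 -> window=[33] (not full yet)
step 2: append 12 -> window=[33, 12] (not full yet)
step 3: append 37 -> window=[33, 12, 37] -> max=37
step 4: append 39 -> window=[12, 37, 39] -> max=39
step 5: append 29 -> window=[37, 39, 29] -> max=39
step 6: append 34 -> window=[39, 29, 34] -> max=39
step 7: append 34 -> window=[29, 34, 34] -> max=34
step 8: append 52 -> window=[34, 34, 52] -> max=52
step 9: append 16 -> window=[34, 52, 16] -> max=52
step 10: append 31 -> window=[52, 16, 31] -> max=52
step 11: append 38 -> window=[16, 31, 38] -> max=38
Recorded maximums: 37 39 39 39 34 52 52 52 38
Changes between consecutive maximums: 4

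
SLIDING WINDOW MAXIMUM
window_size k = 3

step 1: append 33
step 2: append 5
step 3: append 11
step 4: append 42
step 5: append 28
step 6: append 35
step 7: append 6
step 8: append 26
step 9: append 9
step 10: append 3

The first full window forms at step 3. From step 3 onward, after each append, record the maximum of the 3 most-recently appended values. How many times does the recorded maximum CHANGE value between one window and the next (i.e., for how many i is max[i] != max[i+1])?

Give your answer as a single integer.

Answer: 3

Derivation:
step 1: append 33 -> window=[33] (not full yet)
step 2: append 5 -> window=[33, 5] (not full yet)
step 3: append 11 -> window=[33, 5, 11] -> max=33
step 4: append 42 -> window=[5, 11, 42] -> max=42
step 5: append 28 -> window=[11, 42, 28] -> max=42
step 6: append 35 -> window=[42, 28, 35] -> max=42
step 7: append 6 -> window=[28, 35, 6] -> max=35
step 8: append 26 -> window=[35, 6, 26] -> max=35
step 9: append 9 -> window=[6, 26, 9] -> max=26
step 10: append 3 -> window=[26, 9, 3] -> max=26
Recorded maximums: 33 42 42 42 35 35 26 26
Changes between consecutive maximums: 3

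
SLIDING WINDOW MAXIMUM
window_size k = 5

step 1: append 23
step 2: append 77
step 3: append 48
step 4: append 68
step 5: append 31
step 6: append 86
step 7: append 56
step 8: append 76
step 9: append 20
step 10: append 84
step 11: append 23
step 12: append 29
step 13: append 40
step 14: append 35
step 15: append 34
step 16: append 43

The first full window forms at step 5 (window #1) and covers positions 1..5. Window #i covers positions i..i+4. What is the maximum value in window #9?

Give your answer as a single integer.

Answer: 84

Derivation:
step 1: append 23 -> window=[23] (not full yet)
step 2: append 77 -> window=[23, 77] (not full yet)
step 3: append 48 -> window=[23, 77, 48] (not full yet)
step 4: append 68 -> window=[23, 77, 48, 68] (not full yet)
step 5: append 31 -> window=[23, 77, 48, 68, 31] -> max=77
step 6: append 86 -> window=[77, 48, 68, 31, 86] -> max=86
step 7: append 56 -> window=[48, 68, 31, 86, 56] -> max=86
step 8: append 76 -> window=[68, 31, 86, 56, 76] -> max=86
step 9: append 20 -> window=[31, 86, 56, 76, 20] -> max=86
step 10: append 84 -> window=[86, 56, 76, 20, 84] -> max=86
step 11: append 23 -> window=[56, 76, 20, 84, 23] -> max=84
step 12: append 29 -> window=[76, 20, 84, 23, 29] -> max=84
step 13: append 40 -> window=[20, 84, 23, 29, 40] -> max=84
Window #9 max = 84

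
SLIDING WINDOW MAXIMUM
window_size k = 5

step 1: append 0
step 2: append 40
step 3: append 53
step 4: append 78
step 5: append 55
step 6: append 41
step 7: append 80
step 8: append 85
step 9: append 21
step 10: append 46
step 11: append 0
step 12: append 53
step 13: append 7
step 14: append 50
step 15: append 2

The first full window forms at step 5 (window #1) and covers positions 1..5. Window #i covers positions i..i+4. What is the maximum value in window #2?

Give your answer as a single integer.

step 1: append 0 -> window=[0] (not full yet)
step 2: append 40 -> window=[0, 40] (not full yet)
step 3: append 53 -> window=[0, 40, 53] (not full yet)
step 4: append 78 -> window=[0, 40, 53, 78] (not full yet)
step 5: append 55 -> window=[0, 40, 53, 78, 55] -> max=78
step 6: append 41 -> window=[40, 53, 78, 55, 41] -> max=78
Window #2 max = 78

Answer: 78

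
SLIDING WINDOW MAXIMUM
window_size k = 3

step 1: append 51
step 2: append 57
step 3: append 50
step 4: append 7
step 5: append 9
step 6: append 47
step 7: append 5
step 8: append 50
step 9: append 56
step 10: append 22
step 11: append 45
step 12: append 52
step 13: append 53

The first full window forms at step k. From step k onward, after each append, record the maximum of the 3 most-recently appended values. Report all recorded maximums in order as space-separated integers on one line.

step 1: append 51 -> window=[51] (not full yet)
step 2: append 57 -> window=[51, 57] (not full yet)
step 3: append 50 -> window=[51, 57, 50] -> max=57
step 4: append 7 -> window=[57, 50, 7] -> max=57
step 5: append 9 -> window=[50, 7, 9] -> max=50
step 6: append 47 -> window=[7, 9, 47] -> max=47
step 7: append 5 -> window=[9, 47, 5] -> max=47
step 8: append 50 -> window=[47, 5, 50] -> max=50
step 9: append 56 -> window=[5, 50, 56] -> max=56
step 10: append 22 -> window=[50, 56, 22] -> max=56
step 11: append 45 -> window=[56, 22, 45] -> max=56
step 12: append 52 -> window=[22, 45, 52] -> max=52
step 13: append 53 -> window=[45, 52, 53] -> max=53

Answer: 57 57 50 47 47 50 56 56 56 52 53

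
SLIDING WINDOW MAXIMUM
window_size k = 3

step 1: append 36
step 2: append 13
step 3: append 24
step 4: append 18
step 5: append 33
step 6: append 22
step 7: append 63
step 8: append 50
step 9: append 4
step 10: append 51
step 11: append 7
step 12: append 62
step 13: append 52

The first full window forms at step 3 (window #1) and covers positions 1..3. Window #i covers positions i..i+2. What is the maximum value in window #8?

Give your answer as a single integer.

step 1: append 36 -> window=[36] (not full yet)
step 2: append 13 -> window=[36, 13] (not full yet)
step 3: append 24 -> window=[36, 13, 24] -> max=36
step 4: append 18 -> window=[13, 24, 18] -> max=24
step 5: append 33 -> window=[24, 18, 33] -> max=33
step 6: append 22 -> window=[18, 33, 22] -> max=33
step 7: append 63 -> window=[33, 22, 63] -> max=63
step 8: append 50 -> window=[22, 63, 50] -> max=63
step 9: append 4 -> window=[63, 50, 4] -> max=63
step 10: append 51 -> window=[50, 4, 51] -> max=51
Window #8 max = 51

Answer: 51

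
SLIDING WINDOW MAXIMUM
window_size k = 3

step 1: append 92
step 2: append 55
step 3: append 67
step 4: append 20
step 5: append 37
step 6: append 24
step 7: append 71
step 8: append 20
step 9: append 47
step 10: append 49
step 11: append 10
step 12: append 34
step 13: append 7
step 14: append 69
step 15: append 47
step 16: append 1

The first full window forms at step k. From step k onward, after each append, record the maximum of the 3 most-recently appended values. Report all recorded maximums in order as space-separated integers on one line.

step 1: append 92 -> window=[92] (not full yet)
step 2: append 55 -> window=[92, 55] (not full yet)
step 3: append 67 -> window=[92, 55, 67] -> max=92
step 4: append 20 -> window=[55, 67, 20] -> max=67
step 5: append 37 -> window=[67, 20, 37] -> max=67
step 6: append 24 -> window=[20, 37, 24] -> max=37
step 7: append 71 -> window=[37, 24, 71] -> max=71
step 8: append 20 -> window=[24, 71, 20] -> max=71
step 9: append 47 -> window=[71, 20, 47] -> max=71
step 10: append 49 -> window=[20, 47, 49] -> max=49
step 11: append 10 -> window=[47, 49, 10] -> max=49
step 12: append 34 -> window=[49, 10, 34] -> max=49
step 13: append 7 -> window=[10, 34, 7] -> max=34
step 14: append 69 -> window=[34, 7, 69] -> max=69
step 15: append 47 -> window=[7, 69, 47] -> max=69
step 16: append 1 -> window=[69, 47, 1] -> max=69

Answer: 92 67 67 37 71 71 71 49 49 49 34 69 69 69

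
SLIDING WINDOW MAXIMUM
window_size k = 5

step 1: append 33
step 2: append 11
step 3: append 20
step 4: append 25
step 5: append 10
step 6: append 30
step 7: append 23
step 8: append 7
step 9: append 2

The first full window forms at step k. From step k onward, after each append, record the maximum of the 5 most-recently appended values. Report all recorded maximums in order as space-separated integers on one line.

step 1: append 33 -> window=[33] (not full yet)
step 2: append 11 -> window=[33, 11] (not full yet)
step 3: append 20 -> window=[33, 11, 20] (not full yet)
step 4: append 25 -> window=[33, 11, 20, 25] (not full yet)
step 5: append 10 -> window=[33, 11, 20, 25, 10] -> max=33
step 6: append 30 -> window=[11, 20, 25, 10, 30] -> max=30
step 7: append 23 -> window=[20, 25, 10, 30, 23] -> max=30
step 8: append 7 -> window=[25, 10, 30, 23, 7] -> max=30
step 9: append 2 -> window=[10, 30, 23, 7, 2] -> max=30

Answer: 33 30 30 30 30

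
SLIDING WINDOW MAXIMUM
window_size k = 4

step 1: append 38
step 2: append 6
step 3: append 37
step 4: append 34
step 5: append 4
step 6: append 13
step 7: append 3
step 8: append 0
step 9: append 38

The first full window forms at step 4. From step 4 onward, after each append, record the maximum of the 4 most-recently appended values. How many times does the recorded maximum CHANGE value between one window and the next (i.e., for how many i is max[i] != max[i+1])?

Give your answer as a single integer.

step 1: append 38 -> window=[38] (not full yet)
step 2: append 6 -> window=[38, 6] (not full yet)
step 3: append 37 -> window=[38, 6, 37] (not full yet)
step 4: append 34 -> window=[38, 6, 37, 34] -> max=38
step 5: append 4 -> window=[6, 37, 34, 4] -> max=37
step 6: append 13 -> window=[37, 34, 4, 13] -> max=37
step 7: append 3 -> window=[34, 4, 13, 3] -> max=34
step 8: append 0 -> window=[4, 13, 3, 0] -> max=13
step 9: append 38 -> window=[13, 3, 0, 38] -> max=38
Recorded maximums: 38 37 37 34 13 38
Changes between consecutive maximums: 4

Answer: 4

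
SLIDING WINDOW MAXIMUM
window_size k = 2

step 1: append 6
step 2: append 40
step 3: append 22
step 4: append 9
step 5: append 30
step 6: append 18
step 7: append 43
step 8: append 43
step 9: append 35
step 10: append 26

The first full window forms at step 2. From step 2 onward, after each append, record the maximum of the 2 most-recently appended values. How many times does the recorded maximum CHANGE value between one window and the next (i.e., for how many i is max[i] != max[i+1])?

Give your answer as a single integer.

Answer: 4

Derivation:
step 1: append 6 -> window=[6] (not full yet)
step 2: append 40 -> window=[6, 40] -> max=40
step 3: append 22 -> window=[40, 22] -> max=40
step 4: append 9 -> window=[22, 9] -> max=22
step 5: append 30 -> window=[9, 30] -> max=30
step 6: append 18 -> window=[30, 18] -> max=30
step 7: append 43 -> window=[18, 43] -> max=43
step 8: append 43 -> window=[43, 43] -> max=43
step 9: append 35 -> window=[43, 35] -> max=43
step 10: append 26 -> window=[35, 26] -> max=35
Recorded maximums: 40 40 22 30 30 43 43 43 35
Changes between consecutive maximums: 4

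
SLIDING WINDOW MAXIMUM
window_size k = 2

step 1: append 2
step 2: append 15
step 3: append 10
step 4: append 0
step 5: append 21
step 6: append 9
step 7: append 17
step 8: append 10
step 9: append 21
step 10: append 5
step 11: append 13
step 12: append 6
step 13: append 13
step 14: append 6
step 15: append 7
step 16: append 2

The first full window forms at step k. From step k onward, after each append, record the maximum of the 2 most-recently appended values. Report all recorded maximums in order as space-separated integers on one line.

Answer: 15 15 10 21 21 17 17 21 21 13 13 13 13 7 7

Derivation:
step 1: append 2 -> window=[2] (not full yet)
step 2: append 15 -> window=[2, 15] -> max=15
step 3: append 10 -> window=[15, 10] -> max=15
step 4: append 0 -> window=[10, 0] -> max=10
step 5: append 21 -> window=[0, 21] -> max=21
step 6: append 9 -> window=[21, 9] -> max=21
step 7: append 17 -> window=[9, 17] -> max=17
step 8: append 10 -> window=[17, 10] -> max=17
step 9: append 21 -> window=[10, 21] -> max=21
step 10: append 5 -> window=[21, 5] -> max=21
step 11: append 13 -> window=[5, 13] -> max=13
step 12: append 6 -> window=[13, 6] -> max=13
step 13: append 13 -> window=[6, 13] -> max=13
step 14: append 6 -> window=[13, 6] -> max=13
step 15: append 7 -> window=[6, 7] -> max=7
step 16: append 2 -> window=[7, 2] -> max=7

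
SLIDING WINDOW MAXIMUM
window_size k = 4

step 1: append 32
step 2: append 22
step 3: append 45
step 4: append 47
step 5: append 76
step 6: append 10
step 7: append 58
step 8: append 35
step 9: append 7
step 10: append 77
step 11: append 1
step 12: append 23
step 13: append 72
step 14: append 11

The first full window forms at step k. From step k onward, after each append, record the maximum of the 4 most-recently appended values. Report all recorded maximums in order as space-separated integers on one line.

Answer: 47 76 76 76 76 58 77 77 77 77 72

Derivation:
step 1: append 32 -> window=[32] (not full yet)
step 2: append 22 -> window=[32, 22] (not full yet)
step 3: append 45 -> window=[32, 22, 45] (not full yet)
step 4: append 47 -> window=[32, 22, 45, 47] -> max=47
step 5: append 76 -> window=[22, 45, 47, 76] -> max=76
step 6: append 10 -> window=[45, 47, 76, 10] -> max=76
step 7: append 58 -> window=[47, 76, 10, 58] -> max=76
step 8: append 35 -> window=[76, 10, 58, 35] -> max=76
step 9: append 7 -> window=[10, 58, 35, 7] -> max=58
step 10: append 77 -> window=[58, 35, 7, 77] -> max=77
step 11: append 1 -> window=[35, 7, 77, 1] -> max=77
step 12: append 23 -> window=[7, 77, 1, 23] -> max=77
step 13: append 72 -> window=[77, 1, 23, 72] -> max=77
step 14: append 11 -> window=[1, 23, 72, 11] -> max=72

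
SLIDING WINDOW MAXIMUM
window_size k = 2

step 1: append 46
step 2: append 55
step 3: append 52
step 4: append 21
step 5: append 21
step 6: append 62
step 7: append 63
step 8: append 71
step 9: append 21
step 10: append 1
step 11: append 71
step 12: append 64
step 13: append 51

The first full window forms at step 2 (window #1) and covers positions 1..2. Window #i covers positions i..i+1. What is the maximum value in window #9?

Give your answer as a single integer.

Answer: 21

Derivation:
step 1: append 46 -> window=[46] (not full yet)
step 2: append 55 -> window=[46, 55] -> max=55
step 3: append 52 -> window=[55, 52] -> max=55
step 4: append 21 -> window=[52, 21] -> max=52
step 5: append 21 -> window=[21, 21] -> max=21
step 6: append 62 -> window=[21, 62] -> max=62
step 7: append 63 -> window=[62, 63] -> max=63
step 8: append 71 -> window=[63, 71] -> max=71
step 9: append 21 -> window=[71, 21] -> max=71
step 10: append 1 -> window=[21, 1] -> max=21
Window #9 max = 21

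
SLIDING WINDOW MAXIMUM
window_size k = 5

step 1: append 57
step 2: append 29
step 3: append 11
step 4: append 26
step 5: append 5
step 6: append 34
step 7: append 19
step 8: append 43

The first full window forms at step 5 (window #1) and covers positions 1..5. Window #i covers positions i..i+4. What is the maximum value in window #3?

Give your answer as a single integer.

step 1: append 57 -> window=[57] (not full yet)
step 2: append 29 -> window=[57, 29] (not full yet)
step 3: append 11 -> window=[57, 29, 11] (not full yet)
step 4: append 26 -> window=[57, 29, 11, 26] (not full yet)
step 5: append 5 -> window=[57, 29, 11, 26, 5] -> max=57
step 6: append 34 -> window=[29, 11, 26, 5, 34] -> max=34
step 7: append 19 -> window=[11, 26, 5, 34, 19] -> max=34
Window #3 max = 34

Answer: 34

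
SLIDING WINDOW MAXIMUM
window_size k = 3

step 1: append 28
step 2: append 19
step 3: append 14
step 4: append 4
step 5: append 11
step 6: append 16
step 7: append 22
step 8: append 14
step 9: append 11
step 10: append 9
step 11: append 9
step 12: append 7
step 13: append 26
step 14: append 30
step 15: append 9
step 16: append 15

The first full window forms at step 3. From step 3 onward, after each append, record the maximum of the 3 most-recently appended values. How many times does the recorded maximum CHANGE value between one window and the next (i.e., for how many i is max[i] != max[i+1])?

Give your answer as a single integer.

Answer: 9

Derivation:
step 1: append 28 -> window=[28] (not full yet)
step 2: append 19 -> window=[28, 19] (not full yet)
step 3: append 14 -> window=[28, 19, 14] -> max=28
step 4: append 4 -> window=[19, 14, 4] -> max=19
step 5: append 11 -> window=[14, 4, 11] -> max=14
step 6: append 16 -> window=[4, 11, 16] -> max=16
step 7: append 22 -> window=[11, 16, 22] -> max=22
step 8: append 14 -> window=[16, 22, 14] -> max=22
step 9: append 11 -> window=[22, 14, 11] -> max=22
step 10: append 9 -> window=[14, 11, 9] -> max=14
step 11: append 9 -> window=[11, 9, 9] -> max=11
step 12: append 7 -> window=[9, 9, 7] -> max=9
step 13: append 26 -> window=[9, 7, 26] -> max=26
step 14: append 30 -> window=[7, 26, 30] -> max=30
step 15: append 9 -> window=[26, 30, 9] -> max=30
step 16: append 15 -> window=[30, 9, 15] -> max=30
Recorded maximums: 28 19 14 16 22 22 22 14 11 9 26 30 30 30
Changes between consecutive maximums: 9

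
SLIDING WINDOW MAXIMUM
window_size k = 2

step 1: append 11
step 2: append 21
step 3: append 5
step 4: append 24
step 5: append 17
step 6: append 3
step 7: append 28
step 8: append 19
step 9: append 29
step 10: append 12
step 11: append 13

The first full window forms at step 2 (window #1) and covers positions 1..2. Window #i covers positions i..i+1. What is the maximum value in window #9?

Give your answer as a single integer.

Answer: 29

Derivation:
step 1: append 11 -> window=[11] (not full yet)
step 2: append 21 -> window=[11, 21] -> max=21
step 3: append 5 -> window=[21, 5] -> max=21
step 4: append 24 -> window=[5, 24] -> max=24
step 5: append 17 -> window=[24, 17] -> max=24
step 6: append 3 -> window=[17, 3] -> max=17
step 7: append 28 -> window=[3, 28] -> max=28
step 8: append 19 -> window=[28, 19] -> max=28
step 9: append 29 -> window=[19, 29] -> max=29
step 10: append 12 -> window=[29, 12] -> max=29
Window #9 max = 29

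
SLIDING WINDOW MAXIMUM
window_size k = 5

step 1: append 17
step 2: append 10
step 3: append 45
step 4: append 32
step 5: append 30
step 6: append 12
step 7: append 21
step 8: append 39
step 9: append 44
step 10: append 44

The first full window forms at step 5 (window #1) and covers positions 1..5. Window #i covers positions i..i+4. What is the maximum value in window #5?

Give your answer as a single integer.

step 1: append 17 -> window=[17] (not full yet)
step 2: append 10 -> window=[17, 10] (not full yet)
step 3: append 45 -> window=[17, 10, 45] (not full yet)
step 4: append 32 -> window=[17, 10, 45, 32] (not full yet)
step 5: append 30 -> window=[17, 10, 45, 32, 30] -> max=45
step 6: append 12 -> window=[10, 45, 32, 30, 12] -> max=45
step 7: append 21 -> window=[45, 32, 30, 12, 21] -> max=45
step 8: append 39 -> window=[32, 30, 12, 21, 39] -> max=39
step 9: append 44 -> window=[30, 12, 21, 39, 44] -> max=44
Window #5 max = 44

Answer: 44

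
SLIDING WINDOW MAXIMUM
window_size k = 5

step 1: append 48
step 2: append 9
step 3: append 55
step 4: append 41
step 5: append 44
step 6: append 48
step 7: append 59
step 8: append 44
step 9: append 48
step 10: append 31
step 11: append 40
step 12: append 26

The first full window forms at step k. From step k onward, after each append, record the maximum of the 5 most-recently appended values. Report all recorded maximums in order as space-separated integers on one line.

Answer: 55 55 59 59 59 59 59 48

Derivation:
step 1: append 48 -> window=[48] (not full yet)
step 2: append 9 -> window=[48, 9] (not full yet)
step 3: append 55 -> window=[48, 9, 55] (not full yet)
step 4: append 41 -> window=[48, 9, 55, 41] (not full yet)
step 5: append 44 -> window=[48, 9, 55, 41, 44] -> max=55
step 6: append 48 -> window=[9, 55, 41, 44, 48] -> max=55
step 7: append 59 -> window=[55, 41, 44, 48, 59] -> max=59
step 8: append 44 -> window=[41, 44, 48, 59, 44] -> max=59
step 9: append 48 -> window=[44, 48, 59, 44, 48] -> max=59
step 10: append 31 -> window=[48, 59, 44, 48, 31] -> max=59
step 11: append 40 -> window=[59, 44, 48, 31, 40] -> max=59
step 12: append 26 -> window=[44, 48, 31, 40, 26] -> max=48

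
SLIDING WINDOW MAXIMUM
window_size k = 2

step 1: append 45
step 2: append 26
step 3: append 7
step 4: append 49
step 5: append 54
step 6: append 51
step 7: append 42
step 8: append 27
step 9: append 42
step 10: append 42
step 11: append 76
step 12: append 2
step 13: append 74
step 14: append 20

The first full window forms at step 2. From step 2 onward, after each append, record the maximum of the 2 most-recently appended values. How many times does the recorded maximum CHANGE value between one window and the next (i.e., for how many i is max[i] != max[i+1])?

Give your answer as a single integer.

step 1: append 45 -> window=[45] (not full yet)
step 2: append 26 -> window=[45, 26] -> max=45
step 3: append 7 -> window=[26, 7] -> max=26
step 4: append 49 -> window=[7, 49] -> max=49
step 5: append 54 -> window=[49, 54] -> max=54
step 6: append 51 -> window=[54, 51] -> max=54
step 7: append 42 -> window=[51, 42] -> max=51
step 8: append 27 -> window=[42, 27] -> max=42
step 9: append 42 -> window=[27, 42] -> max=42
step 10: append 42 -> window=[42, 42] -> max=42
step 11: append 76 -> window=[42, 76] -> max=76
step 12: append 2 -> window=[76, 2] -> max=76
step 13: append 74 -> window=[2, 74] -> max=74
step 14: append 20 -> window=[74, 20] -> max=74
Recorded maximums: 45 26 49 54 54 51 42 42 42 76 76 74 74
Changes between consecutive maximums: 7

Answer: 7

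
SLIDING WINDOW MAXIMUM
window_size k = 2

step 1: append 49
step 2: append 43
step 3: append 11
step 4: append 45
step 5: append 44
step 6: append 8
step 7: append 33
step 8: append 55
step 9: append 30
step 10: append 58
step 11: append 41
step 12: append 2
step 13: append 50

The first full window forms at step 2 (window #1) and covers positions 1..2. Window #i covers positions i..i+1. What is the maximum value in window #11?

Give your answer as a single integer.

Answer: 41

Derivation:
step 1: append 49 -> window=[49] (not full yet)
step 2: append 43 -> window=[49, 43] -> max=49
step 3: append 11 -> window=[43, 11] -> max=43
step 4: append 45 -> window=[11, 45] -> max=45
step 5: append 44 -> window=[45, 44] -> max=45
step 6: append 8 -> window=[44, 8] -> max=44
step 7: append 33 -> window=[8, 33] -> max=33
step 8: append 55 -> window=[33, 55] -> max=55
step 9: append 30 -> window=[55, 30] -> max=55
step 10: append 58 -> window=[30, 58] -> max=58
step 11: append 41 -> window=[58, 41] -> max=58
step 12: append 2 -> window=[41, 2] -> max=41
Window #11 max = 41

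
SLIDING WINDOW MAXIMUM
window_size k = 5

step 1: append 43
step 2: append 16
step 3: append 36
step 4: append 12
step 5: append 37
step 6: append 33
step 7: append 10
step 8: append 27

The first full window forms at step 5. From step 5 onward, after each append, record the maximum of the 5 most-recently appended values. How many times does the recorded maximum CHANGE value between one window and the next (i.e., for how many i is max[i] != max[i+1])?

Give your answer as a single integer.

step 1: append 43 -> window=[43] (not full yet)
step 2: append 16 -> window=[43, 16] (not full yet)
step 3: append 36 -> window=[43, 16, 36] (not full yet)
step 4: append 12 -> window=[43, 16, 36, 12] (not full yet)
step 5: append 37 -> window=[43, 16, 36, 12, 37] -> max=43
step 6: append 33 -> window=[16, 36, 12, 37, 33] -> max=37
step 7: append 10 -> window=[36, 12, 37, 33, 10] -> max=37
step 8: append 27 -> window=[12, 37, 33, 10, 27] -> max=37
Recorded maximums: 43 37 37 37
Changes between consecutive maximums: 1

Answer: 1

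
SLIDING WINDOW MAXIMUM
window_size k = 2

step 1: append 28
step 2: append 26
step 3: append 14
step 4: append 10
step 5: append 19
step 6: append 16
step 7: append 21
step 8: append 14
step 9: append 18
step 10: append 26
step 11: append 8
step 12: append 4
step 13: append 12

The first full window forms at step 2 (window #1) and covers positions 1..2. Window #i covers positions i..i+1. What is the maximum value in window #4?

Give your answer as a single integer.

step 1: append 28 -> window=[28] (not full yet)
step 2: append 26 -> window=[28, 26] -> max=28
step 3: append 14 -> window=[26, 14] -> max=26
step 4: append 10 -> window=[14, 10] -> max=14
step 5: append 19 -> window=[10, 19] -> max=19
Window #4 max = 19

Answer: 19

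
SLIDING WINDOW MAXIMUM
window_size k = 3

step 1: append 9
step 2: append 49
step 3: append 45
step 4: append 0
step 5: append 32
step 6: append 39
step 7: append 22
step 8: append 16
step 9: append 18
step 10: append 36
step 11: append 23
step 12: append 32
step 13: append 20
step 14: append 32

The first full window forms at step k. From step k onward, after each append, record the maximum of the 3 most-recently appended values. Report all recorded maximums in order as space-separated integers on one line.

Answer: 49 49 45 39 39 39 22 36 36 36 32 32

Derivation:
step 1: append 9 -> window=[9] (not full yet)
step 2: append 49 -> window=[9, 49] (not full yet)
step 3: append 45 -> window=[9, 49, 45] -> max=49
step 4: append 0 -> window=[49, 45, 0] -> max=49
step 5: append 32 -> window=[45, 0, 32] -> max=45
step 6: append 39 -> window=[0, 32, 39] -> max=39
step 7: append 22 -> window=[32, 39, 22] -> max=39
step 8: append 16 -> window=[39, 22, 16] -> max=39
step 9: append 18 -> window=[22, 16, 18] -> max=22
step 10: append 36 -> window=[16, 18, 36] -> max=36
step 11: append 23 -> window=[18, 36, 23] -> max=36
step 12: append 32 -> window=[36, 23, 32] -> max=36
step 13: append 20 -> window=[23, 32, 20] -> max=32
step 14: append 32 -> window=[32, 20, 32] -> max=32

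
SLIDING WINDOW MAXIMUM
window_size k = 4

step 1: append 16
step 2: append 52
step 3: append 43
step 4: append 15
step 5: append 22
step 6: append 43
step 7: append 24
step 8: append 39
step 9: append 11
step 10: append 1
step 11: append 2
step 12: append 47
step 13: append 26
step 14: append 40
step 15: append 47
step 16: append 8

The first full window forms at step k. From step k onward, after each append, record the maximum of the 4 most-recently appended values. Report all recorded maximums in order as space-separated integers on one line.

step 1: append 16 -> window=[16] (not full yet)
step 2: append 52 -> window=[16, 52] (not full yet)
step 3: append 43 -> window=[16, 52, 43] (not full yet)
step 4: append 15 -> window=[16, 52, 43, 15] -> max=52
step 5: append 22 -> window=[52, 43, 15, 22] -> max=52
step 6: append 43 -> window=[43, 15, 22, 43] -> max=43
step 7: append 24 -> window=[15, 22, 43, 24] -> max=43
step 8: append 39 -> window=[22, 43, 24, 39] -> max=43
step 9: append 11 -> window=[43, 24, 39, 11] -> max=43
step 10: append 1 -> window=[24, 39, 11, 1] -> max=39
step 11: append 2 -> window=[39, 11, 1, 2] -> max=39
step 12: append 47 -> window=[11, 1, 2, 47] -> max=47
step 13: append 26 -> window=[1, 2, 47, 26] -> max=47
step 14: append 40 -> window=[2, 47, 26, 40] -> max=47
step 15: append 47 -> window=[47, 26, 40, 47] -> max=47
step 16: append 8 -> window=[26, 40, 47, 8] -> max=47

Answer: 52 52 43 43 43 43 39 39 47 47 47 47 47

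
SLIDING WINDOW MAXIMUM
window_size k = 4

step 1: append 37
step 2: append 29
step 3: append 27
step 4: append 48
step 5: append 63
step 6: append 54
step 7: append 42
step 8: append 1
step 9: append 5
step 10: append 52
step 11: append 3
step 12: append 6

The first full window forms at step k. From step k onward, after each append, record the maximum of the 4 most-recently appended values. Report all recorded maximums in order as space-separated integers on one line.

Answer: 48 63 63 63 63 54 52 52 52

Derivation:
step 1: append 37 -> window=[37] (not full yet)
step 2: append 29 -> window=[37, 29] (not full yet)
step 3: append 27 -> window=[37, 29, 27] (not full yet)
step 4: append 48 -> window=[37, 29, 27, 48] -> max=48
step 5: append 63 -> window=[29, 27, 48, 63] -> max=63
step 6: append 54 -> window=[27, 48, 63, 54] -> max=63
step 7: append 42 -> window=[48, 63, 54, 42] -> max=63
step 8: append 1 -> window=[63, 54, 42, 1] -> max=63
step 9: append 5 -> window=[54, 42, 1, 5] -> max=54
step 10: append 52 -> window=[42, 1, 5, 52] -> max=52
step 11: append 3 -> window=[1, 5, 52, 3] -> max=52
step 12: append 6 -> window=[5, 52, 3, 6] -> max=52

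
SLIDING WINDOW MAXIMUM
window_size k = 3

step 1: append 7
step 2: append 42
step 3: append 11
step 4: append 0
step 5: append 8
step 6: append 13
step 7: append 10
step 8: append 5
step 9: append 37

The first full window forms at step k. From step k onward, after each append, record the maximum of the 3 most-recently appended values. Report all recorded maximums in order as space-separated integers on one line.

step 1: append 7 -> window=[7] (not full yet)
step 2: append 42 -> window=[7, 42] (not full yet)
step 3: append 11 -> window=[7, 42, 11] -> max=42
step 4: append 0 -> window=[42, 11, 0] -> max=42
step 5: append 8 -> window=[11, 0, 8] -> max=11
step 6: append 13 -> window=[0, 8, 13] -> max=13
step 7: append 10 -> window=[8, 13, 10] -> max=13
step 8: append 5 -> window=[13, 10, 5] -> max=13
step 9: append 37 -> window=[10, 5, 37] -> max=37

Answer: 42 42 11 13 13 13 37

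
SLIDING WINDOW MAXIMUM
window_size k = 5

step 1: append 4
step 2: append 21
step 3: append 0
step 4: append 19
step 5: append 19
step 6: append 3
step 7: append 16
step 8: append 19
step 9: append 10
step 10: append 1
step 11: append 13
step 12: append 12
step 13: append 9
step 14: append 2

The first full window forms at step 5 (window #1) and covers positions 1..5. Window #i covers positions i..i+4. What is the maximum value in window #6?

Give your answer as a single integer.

Answer: 19

Derivation:
step 1: append 4 -> window=[4] (not full yet)
step 2: append 21 -> window=[4, 21] (not full yet)
step 3: append 0 -> window=[4, 21, 0] (not full yet)
step 4: append 19 -> window=[4, 21, 0, 19] (not full yet)
step 5: append 19 -> window=[4, 21, 0, 19, 19] -> max=21
step 6: append 3 -> window=[21, 0, 19, 19, 3] -> max=21
step 7: append 16 -> window=[0, 19, 19, 3, 16] -> max=19
step 8: append 19 -> window=[19, 19, 3, 16, 19] -> max=19
step 9: append 10 -> window=[19, 3, 16, 19, 10] -> max=19
step 10: append 1 -> window=[3, 16, 19, 10, 1] -> max=19
Window #6 max = 19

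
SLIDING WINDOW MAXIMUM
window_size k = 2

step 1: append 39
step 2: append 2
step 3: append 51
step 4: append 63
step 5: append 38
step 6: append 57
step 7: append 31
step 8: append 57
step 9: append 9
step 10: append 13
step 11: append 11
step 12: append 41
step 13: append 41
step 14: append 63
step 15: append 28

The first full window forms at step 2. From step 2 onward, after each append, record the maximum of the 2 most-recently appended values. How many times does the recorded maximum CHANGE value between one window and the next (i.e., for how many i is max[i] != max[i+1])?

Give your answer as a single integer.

Answer: 6

Derivation:
step 1: append 39 -> window=[39] (not full yet)
step 2: append 2 -> window=[39, 2] -> max=39
step 3: append 51 -> window=[2, 51] -> max=51
step 4: append 63 -> window=[51, 63] -> max=63
step 5: append 38 -> window=[63, 38] -> max=63
step 6: append 57 -> window=[38, 57] -> max=57
step 7: append 31 -> window=[57, 31] -> max=57
step 8: append 57 -> window=[31, 57] -> max=57
step 9: append 9 -> window=[57, 9] -> max=57
step 10: append 13 -> window=[9, 13] -> max=13
step 11: append 11 -> window=[13, 11] -> max=13
step 12: append 41 -> window=[11, 41] -> max=41
step 13: append 41 -> window=[41, 41] -> max=41
step 14: append 63 -> window=[41, 63] -> max=63
step 15: append 28 -> window=[63, 28] -> max=63
Recorded maximums: 39 51 63 63 57 57 57 57 13 13 41 41 63 63
Changes between consecutive maximums: 6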